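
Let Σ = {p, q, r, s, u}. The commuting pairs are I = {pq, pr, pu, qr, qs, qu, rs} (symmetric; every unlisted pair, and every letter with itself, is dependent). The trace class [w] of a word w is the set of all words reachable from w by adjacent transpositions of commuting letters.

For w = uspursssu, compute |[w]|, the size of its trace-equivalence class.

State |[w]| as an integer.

0(u) covers ∅
1(s) covers 0:u
2(p) covers 1:s
3(u) covers 1:s
4(r) covers 3:u
5(s) covers 2:p, 3:u
6(s) covers 5:s
7(s) covers 6:s
8(u) covers 4:r, 7:s
floor of heap: 0:u
completions by unplaced set U, small U first (add the entries for U minus each lowest piece of U):
  |U|=1: {8}:1
  |U|=2: {4,8}:1  {7,8}:1
  |U|=3: {4,7,8}:2  {6,7,8}:1
  |U|=4: {4,6,7,8}:3  {5,6,7,8}:1
  |U|=5: {2,5,6,7,8}:1  {4,5,6,7,8}:4
  |U|=6: {2,4,5,6,7,8}:5  {3,4,5,6,7,8}:4
  |U|=7: {2,3,4,5,6,7,8}:9
  start at 0(u): 9

9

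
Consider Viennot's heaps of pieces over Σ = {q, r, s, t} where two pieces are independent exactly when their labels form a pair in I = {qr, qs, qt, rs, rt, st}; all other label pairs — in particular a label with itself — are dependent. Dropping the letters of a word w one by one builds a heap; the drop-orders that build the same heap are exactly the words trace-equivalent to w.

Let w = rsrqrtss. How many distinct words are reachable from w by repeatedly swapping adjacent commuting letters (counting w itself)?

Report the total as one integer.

0(r) covers ∅
1(s) covers ∅
2(r) covers 0:r
3(q) covers ∅
4(r) covers 2:r
5(t) covers ∅
6(s) covers 1:s
7(s) covers 6:s
floor of heap: 0:r, 1:s, 3:q, 5:t
completions by unplaced set U, small U first (add the entries for U minus each lowest piece of U):
  |U|=1: {3}:1  {4}:1  {5}:1  {7}:1
  |U|=2: {2,4}:1  {3,4}:2  {3,5}:2  {3,7}:2  {4,5}:2  {4,7}:2  {5,7}:2  {6,7}:1
  |U|=3: {0,2,4}:1  {1,6,7}:1  {2,3,4}:3  {2,4,5}:3  {2,4,7}:3  {3,4,5}:6  {3,4,7}:6  {3,5,7}:6  {3,6,7}:3  {4,5,7}:6  {4,6,7}:3  {5,6,7}:3
  |U|=4: {0,2,3,4}:4  {0,2,4,5}:4  {0,2,4,7}:4  {1,3,6,7}:4  {1,4,6,7}:4  {1,5,6,7}:4  {2,3,4,5}:12  {2,3,4,7}:12  {2,4,5,7}:12  {2,4,6,7}:6  {3,4,5,7}:24  {3,4,6,7}:12  {3,5,6,7}:12  {4,5,6,7}:12
  |U|=5: {0,2,3,4,5}:20  {0,2,3,4,7}:20  {0,2,4,5,7}:20  {0,2,4,6,7}:10  {1,2,4,6,7}:10  {1,3,4,6,7}:20  {1,3,5,6,7}:20  {1,4,5,6,7}:20  {2,3,4,5,7}:60  {2,3,4,6,7}:30  {2,4,5,6,7}:30  {3,4,5,6,7}:60
  |U|=6: {0,1,2,4,6,7}:20  {0,2,3,4,5,7}:120  {0,2,3,4,6,7}:60  {0,2,4,5,6,7}:60  {1,2,3,4,6,7}:60  {1,2,4,5,6,7}:60  {1,3,4,5,6,7}:120  {2,3,4,5,6,7}:180
  start at 0(r): 420
  start at 1(s): 420
  start at 3(q): 140
  start at 5(t): 140
sum over floor = 1120

1120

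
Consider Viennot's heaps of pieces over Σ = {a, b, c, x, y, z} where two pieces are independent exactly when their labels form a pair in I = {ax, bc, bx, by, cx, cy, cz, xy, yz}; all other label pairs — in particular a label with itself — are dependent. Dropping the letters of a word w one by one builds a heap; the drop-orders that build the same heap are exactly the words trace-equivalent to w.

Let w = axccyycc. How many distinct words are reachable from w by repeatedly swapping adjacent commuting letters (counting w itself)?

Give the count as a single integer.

piece 0:a — minimal
piece 1:x — minimal
piece 2:c rests on {0:a}
piece 3:c rests on {2:c}
piece 4:y rests on {0:a}
piece 5:y rests on {4:y}
piece 6:c rests on {3:c}
piece 7:c rests on {6:c}
minimal pieces: {0:a, 1:x}
ways to finish when only these pieces remain (= sum over removing one remaining piece with nothing left below it):
  1 left: {1}→1  {5}→1  {7}→1
  2 left: {1,5}→2  {1,7}→2  {4,5}→1  {5,7}→2  {6,7}→1
  3 left: {1,4,5}→3  {1,5,7}→6  {1,6,7}→3  {3,6,7}→1  {4,5,7}→3  {5,6,7}→3
  4 left: {1,3,6,7}→4  {1,4,5,7}→12  {1,5,6,7}→12  {2,3,6,7}→1  {3,5,6,7}→4  {4,5,6,7}→6
  5 left: {1,2,3,6,7}→5  {1,3,5,6,7}→20  {1,4,5,6,7}→30  {2,3,5,6,7}→5  {3,4,5,6,7}→10
  6 left: {1,2,3,5,6,7}→30  {1,3,4,5,6,7}→60  {2,3,4,5,6,7}→15
  placing 0:a first → 105 extensions
  placing 1:x first → 15 extensions
total linear extensions = 120

120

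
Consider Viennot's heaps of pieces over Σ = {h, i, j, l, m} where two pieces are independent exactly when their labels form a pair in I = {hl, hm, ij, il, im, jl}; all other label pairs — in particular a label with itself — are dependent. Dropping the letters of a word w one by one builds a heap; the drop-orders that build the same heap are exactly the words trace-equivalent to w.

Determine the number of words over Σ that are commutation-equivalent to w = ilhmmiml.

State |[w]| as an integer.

#0=i has no predecessor
#1=l has no predecessor
#2=h depends on [0:i]
#3=m depends on [1:l]
#4=m depends on [3:m]
#5=i depends on [2:h]
#6=m depends on [4:m]
#7=l depends on [6:m]
sources: [0:i, 1:l]
N(rest) = Σ N(rest − s) over sources s of rest; N(one piece) = 1:
  size 1 → [5]=1  [7]=1
  size 2 → [2,5]=1  [5,7]=2  [6,7]=1
  size 3 → [0,2,5]=1  [2,5,7]=3  [4,6,7]=1  [5,6,7]=3
  size 4 → [0,2,5,7]=4  [2,5,6,7]=6  [3,4,6,7]=1  [4,5,6,7]=4
  size 5 → [0,2,5,6,7]=10  [1,3,4,6,7]=1  [2,4,5,6,7]=10  [3,4,5,6,7]=5
  size 6 → [0,2,4,5,6,7]=20  [1,3,4,5,6,7]=6  [2,3,4,5,6,7]=15
  first=0(i) contributes 21
  first=1(l) contributes 35
|[w]| = 56

56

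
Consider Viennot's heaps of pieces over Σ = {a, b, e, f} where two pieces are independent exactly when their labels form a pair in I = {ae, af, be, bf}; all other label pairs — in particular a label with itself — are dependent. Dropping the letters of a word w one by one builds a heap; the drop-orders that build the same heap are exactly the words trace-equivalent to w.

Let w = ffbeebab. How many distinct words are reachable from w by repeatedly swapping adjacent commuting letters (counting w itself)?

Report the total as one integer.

70

0(f) covers ∅
1(f) covers 0:f
2(b) covers ∅
3(e) covers 1:f
4(e) covers 3:e
5(b) covers 2:b
6(a) covers 5:b
7(b) covers 6:a
floor of heap: 0:f, 2:b
completions by unplaced set U, small U first (add the entries for U minus each lowest piece of U):
  |U|=1: {4}:1  {7}:1
  |U|=2: {3,4}:1  {4,7}:2  {6,7}:1
  |U|=3: {1,3,4}:1  {3,4,7}:3  {4,6,7}:3  {5,6,7}:1
  |U|=4: {0,1,3,4}:1  {1,3,4,7}:4  {2,5,6,7}:1  {3,4,6,7}:6  {4,5,6,7}:4
  |U|=5: {0,1,3,4,7}:5  {1,3,4,6,7}:10  {2,4,5,6,7}:5  {3,4,5,6,7}:10
  |U|=6: {0,1,3,4,6,7}:15  {1,3,4,5,6,7}:20  {2,3,4,5,6,7}:15
  start at 0(f): 35
  start at 2(b): 35
sum over floor = 70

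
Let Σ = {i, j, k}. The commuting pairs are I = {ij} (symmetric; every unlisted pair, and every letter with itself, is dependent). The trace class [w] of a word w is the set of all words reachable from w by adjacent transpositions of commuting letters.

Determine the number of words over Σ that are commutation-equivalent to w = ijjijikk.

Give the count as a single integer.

20

piece 0:i — minimal
piece 1:j — minimal
piece 2:j rests on {1:j}
piece 3:i rests on {0:i}
piece 4:j rests on {2:j}
piece 5:i rests on {3:i}
piece 6:k rests on {4:j, 5:i}
piece 7:k rests on {6:k}
minimal pieces: {0:i, 1:j}
ways to finish when only these pieces remain (= sum over removing one remaining piece with nothing left below it):
  1 left: {7}→1
  2 left: {6,7}→1
  3 left: {4,6,7}→1  {5,6,7}→1
  4 left: {2,4,6,7}→1  {3,5,6,7}→1  {4,5,6,7}→2
  5 left: {0,3,5,6,7}→1  {1,2,4,6,7}→1  {2,4,5,6,7}→3  {3,4,5,6,7}→3
  6 left: {0,3,4,5,6,7}→4  {1,2,4,5,6,7}→4  {2,3,4,5,6,7}→6
  placing 0:i first → 10 extensions
  placing 1:j first → 10 extensions
total linear extensions = 20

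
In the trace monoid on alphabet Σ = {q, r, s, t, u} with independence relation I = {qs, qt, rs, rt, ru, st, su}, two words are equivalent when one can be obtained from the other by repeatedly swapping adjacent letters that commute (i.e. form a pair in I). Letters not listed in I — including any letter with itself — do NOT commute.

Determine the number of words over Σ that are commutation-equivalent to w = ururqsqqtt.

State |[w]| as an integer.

810

drop 0:u onto floor
drop 1:r onto floor
drop 2:u onto {0:u}
drop 3:r onto {1:r}
drop 4:q onto {2:u, 3:r}
drop 5:s onto floor
drop 6:q onto {4:q}
drop 7:q onto {6:q}
drop 8:t onto {2:u}
drop 9:t onto {8:t}
ground layer = {0:u, 1:r, 5:s}
drop-orders for the pieces not yet dropped (sum over which currently-grounded one goes next):
  1 to go: {5} 1  {7} 1  {9} 1
  2 to go: {5,7} 2  {5,9} 2  {6,7} 1  {7,9} 2  {8,9} 1
  3 to go: {4,6,7} 1  {5,6,7} 3  {5,7,9} 6  {5,8,9} 3  {6,7,9} 3  {7,8,9} 3
  4 to go: {3,4,6,7} 1  {4,5,6,7} 4  {4,6,7,9} 4  {5,6,7,9} 12  {5,7,8,9} 12  {6,7,8,9} 6
  5 to go: {1,3,4,6,7} 1  {3,4,5,6,7} 5  {3,4,6,7,9} 5  {4,5,6,7,9} 20  {4,6,7,8,9} 10  {5,6,7,8,9} 30
  6 to go: {1,3,4,5,6,7} 6  {1,3,4,6,7,9} 6  {2,4,6,7,8,9} 10  {3,4,5,6,7,9} 30  {3,4,6,7,8,9} 15  {4,5,6,7,8,9} 60
  7 to go: {0,2,4,6,7,8,9} 10  {1,3,4,5,6,7,9} 42  {1,3,4,6,7,8,9} 21  {2,3,4,6,7,8,9} 25  {2,4,5,6,7,8,9} 70  {3,4,5,6,7,8,9} 105
  8 to go: {0,2,3,4,6,7,8,9} 35  {0,2,4,5,6,7,8,9} 80  {1,2,3,4,6,7,8,9} 46  {1,3,4,5,6,7,8,9} 168  {2,3,4,5,6,7,8,9} 200
  if 0:u drops first: 414 orders
  if 1:r drops first: 315 orders
  if 5:s drops first: 81 orders
heap linearizations: 810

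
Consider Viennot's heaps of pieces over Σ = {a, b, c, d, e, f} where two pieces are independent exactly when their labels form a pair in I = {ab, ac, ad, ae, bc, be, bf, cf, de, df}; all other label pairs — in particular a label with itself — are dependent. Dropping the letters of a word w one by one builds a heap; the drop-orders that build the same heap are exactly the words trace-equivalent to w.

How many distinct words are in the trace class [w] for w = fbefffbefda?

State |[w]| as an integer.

165

0(f) covers ∅
1(b) covers ∅
2(e) covers 0:f
3(f) covers 2:e
4(f) covers 3:f
5(f) covers 4:f
6(b) covers 1:b
7(e) covers 5:f
8(f) covers 7:e
9(d) covers 6:b
10(a) covers 8:f
floor of heap: 0:f, 1:b
completions by unplaced set U, small U first (add the entries for U minus each lowest piece of U):
  |U|=1: {9}:1  {10}:1
  |U|=2: {6,9}:1  {8,10}:1  {9,10}:2
  |U|=3: {1,6,9}:1  {6,9,10}:3  {7,8,10}:1  {8,9,10}:3
  |U|=4: {1,6,9,10}:4  {5,7,8,10}:1  {6,8,9,10}:6  {7,8,9,10}:4
  |U|=5: {1,6,8,9,10}:10  {4,5,7,8,10}:1  {5,7,8,9,10}:5  {6,7,8,9,10}:10
  |U|=6: {1,6,7,8,9,10}:20  {3,4,5,7,8,10}:1  {4,5,7,8,9,10}:6  {5,6,7,8,9,10}:15
  |U|=7: {1,5,6,7,8,9,10}:35  {2,3,4,5,7,8,10}:1  {3,4,5,7,8,9,10}:7  {4,5,6,7,8,9,10}:21
  |U|=8: {0,2,3,4,5,7,8,10}:1  {1,4,5,6,7,8,9,10}:56  {2,3,4,5,7,8,9,10}:8  {3,4,5,6,7,8,9,10}:28
  |U|=9: {0,2,3,4,5,7,8,9,10}:9  {1,3,4,5,6,7,8,9,10}:84  {2,3,4,5,6,7,8,9,10}:36
  start at 0(f): 120
  start at 1(b): 45
sum over floor = 165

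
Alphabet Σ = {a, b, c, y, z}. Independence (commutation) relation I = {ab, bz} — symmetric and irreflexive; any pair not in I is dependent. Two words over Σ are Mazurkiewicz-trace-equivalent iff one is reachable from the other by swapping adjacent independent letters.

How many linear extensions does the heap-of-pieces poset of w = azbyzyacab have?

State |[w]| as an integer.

6

piece 0:a — minimal
piece 1:z rests on {0:a}
piece 2:b — minimal
piece 3:y rests on {1:z, 2:b}
piece 4:z rests on {3:y}
piece 5:y rests on {4:z}
piece 6:a rests on {5:y}
piece 7:c rests on {6:a}
piece 8:a rests on {7:c}
piece 9:b rests on {7:c}
minimal pieces: {0:a, 2:b}
ways to finish when only these pieces remain (= sum over removing one remaining piece with nothing left below it):
  1 left: {8}→1  {9}→1
  2 left: {8,9}→2
  3 left: {7,8,9}→2
  4 left: {6,7,8,9}→2
  5 left: {5,6,7,8,9}→2
  6 left: {4,5,6,7,8,9}→2
  7 left: {3,4,5,6,7,8,9}→2
  8 left: {1,3,4,5,6,7,8,9}→2  {2,3,4,5,6,7,8,9}→2
  placing 0:a first → 4 extensions
  placing 2:b first → 2 extensions
total linear extensions = 6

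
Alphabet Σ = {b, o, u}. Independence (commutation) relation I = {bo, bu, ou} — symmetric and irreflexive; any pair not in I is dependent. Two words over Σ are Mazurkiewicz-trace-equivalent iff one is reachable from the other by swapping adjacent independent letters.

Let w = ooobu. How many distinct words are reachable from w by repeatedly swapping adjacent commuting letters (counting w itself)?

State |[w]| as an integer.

piece 0:o — minimal
piece 1:o rests on {0:o}
piece 2:o rests on {1:o}
piece 3:b — minimal
piece 4:u — minimal
minimal pieces: {0:o, 3:b, 4:u}
ways to finish when only these pieces remain (= sum over removing one remaining piece with nothing left below it):
  1 left: {2}→1  {3}→1  {4}→1
  2 left: {1,2}→1  {2,3}→2  {2,4}→2  {3,4}→2
  3 left: {0,1,2}→1  {1,2,3}→3  {1,2,4}→3  {2,3,4}→6
  placing 0:o first → 12 extensions
  placing 3:b first → 4 extensions
  placing 4:u first → 4 extensions
total linear extensions = 20

20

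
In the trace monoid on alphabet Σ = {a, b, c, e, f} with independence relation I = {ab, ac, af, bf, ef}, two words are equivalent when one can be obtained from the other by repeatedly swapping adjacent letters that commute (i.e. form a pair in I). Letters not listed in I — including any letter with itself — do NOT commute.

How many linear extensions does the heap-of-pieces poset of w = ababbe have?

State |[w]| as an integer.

#0=a has no predecessor
#1=b has no predecessor
#2=a depends on [0:a]
#3=b depends on [1:b]
#4=b depends on [3:b]
#5=e depends on [2:a, 4:b]
sources: [0:a, 1:b]
N(rest) = Σ N(rest − s) over sources s of rest; N(one piece) = 1:
  size 1 → [5]=1
  size 2 → [2,5]=1  [4,5]=1
  size 3 → [0,2,5]=1  [2,4,5]=2  [3,4,5]=1
  size 4 → [0,2,4,5]=3  [1,3,4,5]=1  [2,3,4,5]=3
  first=0(a) contributes 4
  first=1(b) contributes 6
|[w]| = 10

10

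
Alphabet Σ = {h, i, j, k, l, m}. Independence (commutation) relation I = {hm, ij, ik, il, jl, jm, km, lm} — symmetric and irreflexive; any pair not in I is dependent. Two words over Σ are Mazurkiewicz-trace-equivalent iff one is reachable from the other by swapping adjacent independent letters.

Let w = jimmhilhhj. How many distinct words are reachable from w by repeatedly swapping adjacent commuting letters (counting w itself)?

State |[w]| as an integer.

25

0(j) covers ∅
1(i) covers ∅
2(m) covers 1:i
3(m) covers 2:m
4(h) covers 0:j, 1:i
5(i) covers 3:m, 4:h
6(l) covers 4:h
7(h) covers 5:i, 6:l
8(h) covers 7:h
9(j) covers 8:h
floor of heap: 0:j, 1:i
completions by unplaced set U, small U first (add the entries for U minus each lowest piece of U):
  |U|=1: {9}:1
  |U|=2: {8,9}:1
  |U|=3: {7,8,9}:1
  |U|=4: {5,7,8,9}:1  {6,7,8,9}:1
  |U|=5: {3,5,7,8,9}:1  {5,6,7,8,9}:2
  |U|=6: {2,3,5,7,8,9}:1  {3,5,6,7,8,9}:3  {4,5,6,7,8,9}:2
  |U|=7: {0,4,5,6,7,8,9}:2  {2,3,5,6,7,8,9}:4  {3,4,5,6,7,8,9}:5
  |U|=8: {0,3,4,5,6,7,8,9}:7  {2,3,4,5,6,7,8,9}:9
  start at 0(j): 9
  start at 1(i): 16
sum over floor = 25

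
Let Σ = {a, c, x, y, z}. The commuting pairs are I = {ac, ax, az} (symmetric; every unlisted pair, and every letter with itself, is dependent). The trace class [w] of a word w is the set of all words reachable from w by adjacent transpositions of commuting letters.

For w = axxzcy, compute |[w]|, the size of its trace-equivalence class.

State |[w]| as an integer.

5

#0=a has no predecessor
#1=x has no predecessor
#2=x depends on [1:x]
#3=z depends on [2:x]
#4=c depends on [3:z]
#5=y depends on [0:a, 4:c]
sources: [0:a, 1:x]
N(rest) = Σ N(rest − s) over sources s of rest; N(one piece) = 1:
  size 1 → [5]=1
  size 2 → [0,5]=1  [4,5]=1
  size 3 → [0,4,5]=2  [3,4,5]=1
  size 4 → [0,3,4,5]=3  [2,3,4,5]=1
  first=0(a) contributes 1
  first=1(x) contributes 4
|[w]| = 5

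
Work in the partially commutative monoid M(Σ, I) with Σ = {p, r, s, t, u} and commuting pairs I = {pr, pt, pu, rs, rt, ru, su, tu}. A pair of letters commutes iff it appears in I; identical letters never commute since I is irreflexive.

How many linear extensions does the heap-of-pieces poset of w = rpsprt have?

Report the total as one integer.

30

piece 0:r — minimal
piece 1:p — minimal
piece 2:s rests on {1:p}
piece 3:p rests on {2:s}
piece 4:r rests on {0:r}
piece 5:t rests on {2:s}
minimal pieces: {0:r, 1:p}
ways to finish when only these pieces remain (= sum over removing one remaining piece with nothing left below it):
  1 left: {3}→1  {4}→1  {5}→1
  2 left: {0,4}→1  {3,4}→2  {3,5}→2  {4,5}→2
  3 left: {0,3,4}→3  {0,4,5}→3  {2,3,5}→2  {3,4,5}→6
  4 left: {0,3,4,5}→12  {1,2,3,5}→2  {2,3,4,5}→8
  placing 0:r first → 10 extensions
  placing 1:p first → 20 extensions
total linear extensions = 30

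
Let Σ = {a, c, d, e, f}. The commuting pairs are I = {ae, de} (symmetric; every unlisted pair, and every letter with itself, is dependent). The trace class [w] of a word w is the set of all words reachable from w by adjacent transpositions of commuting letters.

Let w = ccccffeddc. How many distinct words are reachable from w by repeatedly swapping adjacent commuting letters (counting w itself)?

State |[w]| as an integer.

0(c) covers ∅
1(c) covers 0:c
2(c) covers 1:c
3(c) covers 2:c
4(f) covers 3:c
5(f) covers 4:f
6(e) covers 5:f
7(d) covers 5:f
8(d) covers 7:d
9(c) covers 6:e, 8:d
floor of heap: 0:c
completions by unplaced set U, small U first (add the entries for U minus each lowest piece of U):
  |U|=1: {9}:1
  |U|=2: {6,9}:1  {8,9}:1
  |U|=3: {6,8,9}:2  {7,8,9}:1
  |U|=4: {6,7,8,9}:3
  |U|=5: {5,6,7,8,9}:3
  |U|=6: {4,5,6,7,8,9}:3
  |U|=7: {3,4,5,6,7,8,9}:3
  |U|=8: {2,3,4,5,6,7,8,9}:3
  start at 0(c): 3

3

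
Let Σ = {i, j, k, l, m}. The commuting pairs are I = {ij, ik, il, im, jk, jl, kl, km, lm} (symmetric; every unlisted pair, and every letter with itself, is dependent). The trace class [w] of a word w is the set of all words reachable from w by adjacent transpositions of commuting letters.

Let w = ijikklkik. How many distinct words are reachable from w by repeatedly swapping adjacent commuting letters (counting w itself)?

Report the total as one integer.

2520

piece 0:i — minimal
piece 1:j — minimal
piece 2:i rests on {0:i}
piece 3:k — minimal
piece 4:k rests on {3:k}
piece 5:l — minimal
piece 6:k rests on {4:k}
piece 7:i rests on {2:i}
piece 8:k rests on {6:k}
minimal pieces: {0:i, 1:j, 3:k, 5:l}
ways to finish when only these pieces remain (= sum over removing one remaining piece with nothing left below it):
  1 left: {1}→1  {5}→1  {7}→1  {8}→1
  2 left: {1,5}→2  {1,7}→2  {1,8}→2  {2,7}→1  {5,7}→2  {5,8}→2  {6,8}→1  {7,8}→2
  3 left: {0,2,7}→1  {1,2,7}→3  {1,5,7}→6  {1,5,8}→6  {1,6,8}→3  {1,7,8}→6  {2,5,7}→3  {2,7,8}→3  {4,6,8}→1  {5,6,8}→3  {5,7,8}→6  {6,7,8}→3
  4 left: {0,1,2,7}→4  {0,2,5,7}→4  {0,2,7,8}→4  {1,2,5,7}→12  {1,2,7,8}→12  {1,4,6,8}→4  {1,5,6,8}→12  {1,5,7,8}→24  {1,6,7,8}→12  {2,5,7,8}→12  {2,6,7,8}→6  {3,4,6,8}→1  {4,5,6,8}→4  {4,6,7,8}→4  {5,6,7,8}→12
  5 left: {0,1,2,5,7}→20  {0,1,2,7,8}→20  {0,2,5,7,8}→20  {0,2,6,7,8}→10  {1,2,5,7,8}→60  {1,2,6,7,8}→30  {1,3,4,6,8}→5  {1,4,5,6,8}→20  {1,4,6,7,8}→20  {1,5,6,7,8}→60  {2,4,6,7,8}→10  {2,5,6,7,8}→30  {3,4,5,6,8}→5  {3,4,6,7,8}→5  {4,5,6,7,8}→20
  6 left: {0,1,2,5,7,8}→120  {0,1,2,6,7,8}→60  {0,2,4,6,7,8}→20  {0,2,5,6,7,8}→60  {1,2,4,6,7,8}→60  {1,2,5,6,7,8}→180  {1,3,4,5,6,8}→30  {1,3,4,6,7,8}→30  {1,4,5,6,7,8}→120  {2,3,4,6,7,8}→15  {2,4,5,6,7,8}→60  {3,4,5,6,7,8}→30
  7 left: {0,1,2,4,6,7,8}→140  {0,1,2,5,6,7,8}→420  {0,2,3,4,6,7,8}→35  {0,2,4,5,6,7,8}→140  {1,2,3,4,6,7,8}→105  {1,2,4,5,6,7,8}→420  {1,3,4,5,6,7,8}→210  {2,3,4,5,6,7,8}→105
  placing 0:i first → 840 extensions
  placing 1:j first → 280 extensions
  placing 3:k first → 1120 extensions
  placing 5:l first → 280 extensions
total linear extensions = 2520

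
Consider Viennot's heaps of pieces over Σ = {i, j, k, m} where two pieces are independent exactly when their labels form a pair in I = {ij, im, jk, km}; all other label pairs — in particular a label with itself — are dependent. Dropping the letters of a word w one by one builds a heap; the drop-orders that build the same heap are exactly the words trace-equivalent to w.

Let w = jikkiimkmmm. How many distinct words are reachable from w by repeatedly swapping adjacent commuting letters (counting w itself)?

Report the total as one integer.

piece 0:j — minimal
piece 1:i — minimal
piece 2:k rests on {1:i}
piece 3:k rests on {2:k}
piece 4:i rests on {3:k}
piece 5:i rests on {4:i}
piece 6:m rests on {0:j}
piece 7:k rests on {5:i}
piece 8:m rests on {6:m}
piece 9:m rests on {8:m}
piece 10:m rests on {9:m}
minimal pieces: {0:j, 1:i}
ways to finish when only these pieces remain (= sum over removing one remaining piece with nothing left below it):
  1 left: {7}→1  {10}→1
  2 left: {5,7}→1  {7,10}→2  {9,10}→1
  3 left: {4,5,7}→1  {5,7,10}→3  {7,9,10}→3  {8,9,10}→1
  4 left: {3,4,5,7}→1  {4,5,7,10}→4  {5,7,9,10}→6  {6,8,9,10}→1  {7,8,9,10}→4
  5 left: {0,6,8,9,10}→1  {2,3,4,5,7}→1  {3,4,5,7,10}→5  {4,5,7,9,10}→10  {5,7,8,9,10}→10  {6,7,8,9,10}→5
  6 left: {0,6,7,8,9,10}→6  {1,2,3,4,5,7}→1  {2,3,4,5,7,10}→6  {3,4,5,7,9,10}→15  {4,5,7,8,9,10}→20  {5,6,7,8,9,10}→15
  7 left: {0,5,6,7,8,9,10}→21  {1,2,3,4,5,7,10}→7  {2,3,4,5,7,9,10}→21  {3,4,5,7,8,9,10}→35  {4,5,6,7,8,9,10}→35
  8 left: {0,4,5,6,7,8,9,10}→56  {1,2,3,4,5,7,9,10}→28  {2,3,4,5,7,8,9,10}→56  {3,4,5,6,7,8,9,10}→70
  9 left: {0,3,4,5,6,7,8,9,10}→126  {1,2,3,4,5,7,8,9,10}→84  {2,3,4,5,6,7,8,9,10}→126
  placing 0:j first → 210 extensions
  placing 1:i first → 252 extensions
total linear extensions = 462

462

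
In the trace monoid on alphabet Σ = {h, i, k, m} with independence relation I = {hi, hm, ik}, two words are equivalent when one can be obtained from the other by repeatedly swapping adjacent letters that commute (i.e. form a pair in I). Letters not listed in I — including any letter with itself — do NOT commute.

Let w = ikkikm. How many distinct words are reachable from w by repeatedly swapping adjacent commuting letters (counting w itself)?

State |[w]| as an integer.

10

drop 0:i onto floor
drop 1:k onto floor
drop 2:k onto {1:k}
drop 3:i onto {0:i}
drop 4:k onto {2:k}
drop 5:m onto {3:i, 4:k}
ground layer = {0:i, 1:k}
drop-orders for the pieces not yet dropped (sum over which currently-grounded one goes next):
  1 to go: {5} 1
  2 to go: {3,5} 1  {4,5} 1
  3 to go: {0,3,5} 1  {2,4,5} 1  {3,4,5} 2
  4 to go: {0,3,4,5} 3  {1,2,4,5} 1  {2,3,4,5} 3
  if 0:i drops first: 4 orders
  if 1:k drops first: 6 orders
heap linearizations: 10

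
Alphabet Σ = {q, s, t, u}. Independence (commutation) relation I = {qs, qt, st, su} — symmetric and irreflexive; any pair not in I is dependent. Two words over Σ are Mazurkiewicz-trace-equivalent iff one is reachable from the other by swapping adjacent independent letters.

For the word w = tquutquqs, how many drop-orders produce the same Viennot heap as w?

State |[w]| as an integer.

36

0(t) covers ∅
1(q) covers ∅
2(u) covers 0:t, 1:q
3(u) covers 2:u
4(t) covers 3:u
5(q) covers 3:u
6(u) covers 4:t, 5:q
7(q) covers 6:u
8(s) covers ∅
floor of heap: 0:t, 1:q, 8:s
completions by unplaced set U, small U first (add the entries for U minus each lowest piece of U):
  |U|=1: {7}:1  {8}:1
  |U|=2: {6,7}:1  {7,8}:2
  |U|=3: {4,6,7}:1  {5,6,7}:1  {6,7,8}:3
  |U|=4: {4,5,6,7}:2  {4,6,7,8}:4  {5,6,7,8}:4
  |U|=5: {3,4,5,6,7}:2  {4,5,6,7,8}:10
  |U|=6: {2,3,4,5,6,7}:2  {3,4,5,6,7,8}:12
  |U|=7: {0,2,3,4,5,6,7}:2  {1,2,3,4,5,6,7}:2  {2,3,4,5,6,7,8}:14
  start at 0(t): 16
  start at 1(q): 16
  start at 8(s): 4
sum over floor = 36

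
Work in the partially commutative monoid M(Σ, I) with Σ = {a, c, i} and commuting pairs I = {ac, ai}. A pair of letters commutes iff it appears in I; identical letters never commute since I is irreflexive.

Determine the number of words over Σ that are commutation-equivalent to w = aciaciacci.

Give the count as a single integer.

0(a) covers ∅
1(c) covers ∅
2(i) covers 1:c
3(a) covers 0:a
4(c) covers 2:i
5(i) covers 4:c
6(a) covers 3:a
7(c) covers 5:i
8(c) covers 7:c
9(i) covers 8:c
floor of heap: 0:a, 1:c
completions by unplaced set U, small U first (add the entries for U minus each lowest piece of U):
  |U|=1: {6}:1  {9}:1
  |U|=2: {3,6}:1  {6,9}:2  {8,9}:1
  |U|=3: {0,3,6}:1  {3,6,9}:3  {6,8,9}:3  {7,8,9}:1
  |U|=4: {0,3,6,9}:4  {3,6,8,9}:6  {5,7,8,9}:1  {6,7,8,9}:4
  |U|=5: {0,3,6,8,9}:10  {3,6,7,8,9}:10  {4,5,7,8,9}:1  {5,6,7,8,9}:5
  |U|=6: {0,3,6,7,8,9}:20  {2,4,5,7,8,9}:1  {3,5,6,7,8,9}:15  {4,5,6,7,8,9}:6
  |U|=7: {0,3,5,6,7,8,9}:35  {1,2,4,5,7,8,9}:1  {2,4,5,6,7,8,9}:7  {3,4,5,6,7,8,9}:21
  |U|=8: {0,3,4,5,6,7,8,9}:56  {1,2,4,5,6,7,8,9}:8  {2,3,4,5,6,7,8,9}:28
  start at 0(a): 36
  start at 1(c): 84
sum over floor = 120

120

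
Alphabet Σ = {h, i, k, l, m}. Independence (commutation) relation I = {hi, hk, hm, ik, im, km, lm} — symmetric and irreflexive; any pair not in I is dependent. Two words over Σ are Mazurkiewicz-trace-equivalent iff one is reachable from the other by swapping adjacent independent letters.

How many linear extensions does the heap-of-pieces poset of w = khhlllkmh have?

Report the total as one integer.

#0=k has no predecessor
#1=h has no predecessor
#2=h depends on [1:h]
#3=l depends on [0:k, 2:h]
#4=l depends on [3:l]
#5=l depends on [4:l]
#6=k depends on [5:l]
#7=m has no predecessor
#8=h depends on [5:l]
sources: [0:k, 1:h, 7:m]
N(rest) = Σ N(rest − s) over sources s of rest; N(one piece) = 1:
  size 1 → [6]=1  [7]=1  [8]=1
  size 2 → [6,7]=2  [6,8]=2  [7,8]=2
  size 3 → [5,6,8]=2  [6,7,8]=6
  size 4 → [4,5,6,8]=2  [5,6,7,8]=8
  size 5 → [3,4,5,6,8]=2  [4,5,6,7,8]=10
  size 6 → [0,3,4,5,6,8]=2  [2,3,4,5,6,8]=2  [3,4,5,6,7,8]=12
  size 7 → [0,2,3,4,5,6,8]=4  [0,3,4,5,6,7,8]=14  [1,2,3,4,5,6,8]=2  [2,3,4,5,6,7,8]=14
  first=0(k) contributes 16
  first=1(h) contributes 32
  first=7(m) contributes 6
|[w]| = 54

54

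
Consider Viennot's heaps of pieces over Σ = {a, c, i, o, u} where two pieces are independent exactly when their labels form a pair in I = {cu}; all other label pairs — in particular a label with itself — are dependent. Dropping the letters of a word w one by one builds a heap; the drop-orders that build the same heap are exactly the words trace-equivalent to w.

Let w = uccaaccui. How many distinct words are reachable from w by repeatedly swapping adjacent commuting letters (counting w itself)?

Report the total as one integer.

#0=u has no predecessor
#1=c has no predecessor
#2=c depends on [1:c]
#3=a depends on [0:u, 2:c]
#4=a depends on [3:a]
#5=c depends on [4:a]
#6=c depends on [5:c]
#7=u depends on [4:a]
#8=i depends on [6:c, 7:u]
sources: [0:u, 1:c]
N(rest) = Σ N(rest − s) over sources s of rest; N(one piece) = 1:
  size 1 → [8]=1
  size 2 → [6,8]=1  [7,8]=1
  size 3 → [5,6,8]=1  [6,7,8]=2
  size 4 → [5,6,7,8]=3
  size 5 → [4,5,6,7,8]=3
  size 6 → [3,4,5,6,7,8]=3
  size 7 → [0,3,4,5,6,7,8]=3  [2,3,4,5,6,7,8]=3
  first=0(u) contributes 3
  first=1(c) contributes 6
|[w]| = 9

9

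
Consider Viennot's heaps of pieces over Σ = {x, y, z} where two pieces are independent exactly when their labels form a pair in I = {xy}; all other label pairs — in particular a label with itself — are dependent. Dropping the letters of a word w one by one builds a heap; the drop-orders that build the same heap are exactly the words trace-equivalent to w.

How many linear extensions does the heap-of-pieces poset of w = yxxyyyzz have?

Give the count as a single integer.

15

piece 0:y — minimal
piece 1:x — minimal
piece 2:x rests on {1:x}
piece 3:y rests on {0:y}
piece 4:y rests on {3:y}
piece 5:y rests on {4:y}
piece 6:z rests on {2:x, 5:y}
piece 7:z rests on {6:z}
minimal pieces: {0:y, 1:x}
ways to finish when only these pieces remain (= sum over removing one remaining piece with nothing left below it):
  1 left: {7}→1
  2 left: {6,7}→1
  3 left: {2,6,7}→1  {5,6,7}→1
  4 left: {1,2,6,7}→1  {2,5,6,7}→2  {4,5,6,7}→1
  5 left: {1,2,5,6,7}→3  {2,4,5,6,7}→3  {3,4,5,6,7}→1
  6 left: {0,3,4,5,6,7}→1  {1,2,4,5,6,7}→6  {2,3,4,5,6,7}→4
  placing 0:y first → 10 extensions
  placing 1:x first → 5 extensions
total linear extensions = 15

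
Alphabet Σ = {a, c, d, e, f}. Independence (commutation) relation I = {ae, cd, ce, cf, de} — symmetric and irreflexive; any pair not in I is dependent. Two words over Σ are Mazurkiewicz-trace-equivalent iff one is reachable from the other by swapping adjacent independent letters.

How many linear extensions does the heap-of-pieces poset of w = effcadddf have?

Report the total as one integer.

0(e) covers ∅
1(f) covers 0:e
2(f) covers 1:f
3(c) covers ∅
4(a) covers 2:f, 3:c
5(d) covers 4:a
6(d) covers 5:d
7(d) covers 6:d
8(f) covers 7:d
floor of heap: 0:e, 3:c
completions by unplaced set U, small U first (add the entries for U minus each lowest piece of U):
  |U|=1: {8}:1
  |U|=2: {7,8}:1
  |U|=3: {6,7,8}:1
  |U|=4: {5,6,7,8}:1
  |U|=5: {4,5,6,7,8}:1
  |U|=6: {2,4,5,6,7,8}:1  {3,4,5,6,7,8}:1
  |U|=7: {1,2,4,5,6,7,8}:1  {2,3,4,5,6,7,8}:2
  start at 0(e): 3
  start at 3(c): 1
sum over floor = 4

4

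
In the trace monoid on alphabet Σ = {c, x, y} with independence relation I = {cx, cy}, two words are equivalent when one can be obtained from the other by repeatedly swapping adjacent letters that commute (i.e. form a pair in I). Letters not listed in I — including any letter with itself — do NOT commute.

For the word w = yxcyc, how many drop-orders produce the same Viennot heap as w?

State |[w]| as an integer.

0(y) covers ∅
1(x) covers 0:y
2(c) covers ∅
3(y) covers 1:x
4(c) covers 2:c
floor of heap: 0:y, 2:c
completions by unplaced set U, small U first (add the entries for U minus each lowest piece of U):
  |U|=1: {3}:1  {4}:1
  |U|=2: {1,3}:1  {2,4}:1  {3,4}:2
  |U|=3: {0,1,3}:1  {1,3,4}:3  {2,3,4}:3
  start at 0(y): 6
  start at 2(c): 4
sum over floor = 10

10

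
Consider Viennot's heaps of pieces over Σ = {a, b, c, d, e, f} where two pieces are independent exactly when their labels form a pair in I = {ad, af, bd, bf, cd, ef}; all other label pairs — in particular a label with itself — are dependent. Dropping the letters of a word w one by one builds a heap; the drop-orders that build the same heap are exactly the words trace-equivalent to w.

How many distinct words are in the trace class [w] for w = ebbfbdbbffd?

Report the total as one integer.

378

#0=e has no predecessor
#1=b depends on [0:e]
#2=b depends on [1:b]
#3=f has no predecessor
#4=b depends on [2:b]
#5=d depends on [0:e, 3:f]
#6=b depends on [4:b]
#7=b depends on [6:b]
#8=f depends on [5:d]
#9=f depends on [8:f]
#10=d depends on [9:f]
sources: [0:e, 3:f]
N(rest) = Σ N(rest − s) over sources s of rest; N(one piece) = 1:
  size 1 → [7]=1  [10]=1
  size 2 → [6,7]=1  [7,10]=2  [9,10]=1
  size 3 → [4,6,7]=1  [6,7,10]=3  [7,9,10]=3  [8,9,10]=1
  size 4 → [2,4,6,7]=1  [4,6,7,10]=4  [5,8,9,10]=1  [6,7,9,10]=6  [7,8,9,10]=4
  size 5 → [1,2,4,6,7]=1  [2,4,6,7,10]=5  [3,5,8,9,10]=1  [4,6,7,9,10]=10  [5,7,8,9,10]=5  [6,7,8,9,10]=10
  size 6 → [1,2,4,6,7,10]=6  [2,4,6,7,9,10]=15  [3,5,7,8,9,10]=6  [4,6,7,8,9,10]=20  [5,6,7,8,9,10]=15
  size 7 → [1,2,4,6,7,9,10]=21  [2,4,6,7,8,9,10]=35  [3,5,6,7,8,9,10]=21  [4,5,6,7,8,9,10]=35
  size 8 → [1,2,4,6,7,8,9,10]=56  [2,4,5,6,7,8,9,10]=70  [3,4,5,6,7,8,9,10]=56
  size 9 → [1,2,4,5,6,7,8,9,10]=126  [2,3,4,5,6,7,8,9,10]=126
  first=0(e) contributes 252
  first=3(f) contributes 126
|[w]| = 378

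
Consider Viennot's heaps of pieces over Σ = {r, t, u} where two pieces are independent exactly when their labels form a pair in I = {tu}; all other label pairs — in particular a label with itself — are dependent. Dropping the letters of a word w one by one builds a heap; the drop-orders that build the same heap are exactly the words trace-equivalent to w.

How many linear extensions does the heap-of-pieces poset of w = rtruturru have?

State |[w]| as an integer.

piece 0:r — minimal
piece 1:t rests on {0:r}
piece 2:r rests on {1:t}
piece 3:u rests on {2:r}
piece 4:t rests on {2:r}
piece 5:u rests on {3:u}
piece 6:r rests on {4:t, 5:u}
piece 7:r rests on {6:r}
piece 8:u rests on {7:r}
minimal pieces: {0:r}
ways to finish when only these pieces remain (= sum over removing one remaining piece with nothing left below it):
  1 left: {8}→1
  2 left: {7,8}→1
  3 left: {6,7,8}→1
  4 left: {4,6,7,8}→1  {5,6,7,8}→1
  5 left: {3,5,6,7,8}→1  {4,5,6,7,8}→2
  6 left: {3,4,5,6,7,8}→3
  7 left: {2,3,4,5,6,7,8}→3
  placing 0:r first → 3 extensions

3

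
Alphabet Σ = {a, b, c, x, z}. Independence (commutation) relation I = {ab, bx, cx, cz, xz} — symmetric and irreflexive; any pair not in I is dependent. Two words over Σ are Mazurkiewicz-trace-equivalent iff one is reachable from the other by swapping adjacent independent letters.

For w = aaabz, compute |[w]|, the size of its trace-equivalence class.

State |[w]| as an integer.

4

drop 0:a onto floor
drop 1:a onto {0:a}
drop 2:a onto {1:a}
drop 3:b onto floor
drop 4:z onto {2:a, 3:b}
ground layer = {0:a, 3:b}
drop-orders for the pieces not yet dropped (sum over which currently-grounded one goes next):
  1 to go: {4} 1
  2 to go: {2,4} 1  {3,4} 1
  3 to go: {1,2,4} 1  {2,3,4} 2
  if 0:a drops first: 3 orders
  if 3:b drops first: 1 orders
heap linearizations: 4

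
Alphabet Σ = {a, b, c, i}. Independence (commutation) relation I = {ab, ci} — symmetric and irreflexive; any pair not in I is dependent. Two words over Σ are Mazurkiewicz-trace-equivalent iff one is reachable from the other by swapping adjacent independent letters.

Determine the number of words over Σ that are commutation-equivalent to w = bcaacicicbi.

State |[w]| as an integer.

#0=b has no predecessor
#1=c depends on [0:b]
#2=a depends on [1:c]
#3=a depends on [2:a]
#4=c depends on [3:a]
#5=i depends on [3:a]
#6=c depends on [4:c]
#7=i depends on [5:i]
#8=c depends on [6:c]
#9=b depends on [7:i, 8:c]
#10=i depends on [9:b]
sources: [0:b]
N(rest) = Σ N(rest − s) over sources s of rest; N(one piece) = 1:
  size 1 → [10]=1
  size 2 → [9,10]=1
  size 3 → [7,9,10]=1  [8,9,10]=1
  size 4 → [5,7,9,10]=1  [6,8,9,10]=1  [7,8,9,10]=2
  size 5 → [4,6,8,9,10]=1  [5,7,8,9,10]=3  [6,7,8,9,10]=3
  size 6 → [4,6,7,8,9,10]=4  [5,6,7,8,9,10]=6
  size 7 → [4,5,6,7,8,9,10]=10
  size 8 → [3,4,5,6,7,8,9,10]=10
  size 9 → [2,3,4,5,6,7,8,9,10]=10
  first=0(b) contributes 10

10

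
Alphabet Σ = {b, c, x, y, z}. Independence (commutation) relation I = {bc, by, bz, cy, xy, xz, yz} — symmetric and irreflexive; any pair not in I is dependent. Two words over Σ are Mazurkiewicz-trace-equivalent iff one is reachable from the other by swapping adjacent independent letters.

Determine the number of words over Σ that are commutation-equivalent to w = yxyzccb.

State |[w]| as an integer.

drop 0:y onto floor
drop 1:x onto floor
drop 2:y onto {0:y}
drop 3:z onto floor
drop 4:c onto {1:x, 3:z}
drop 5:c onto {4:c}
drop 6:b onto {1:x}
ground layer = {0:y, 1:x, 3:z}
drop-orders for the pieces not yet dropped (sum over which currently-grounded one goes next):
  1 to go: {2} 1  {5} 1  {6} 1
  2 to go: {0,2} 1  {2,5} 2  {2,6} 2  {4,5} 1  {5,6} 2
  3 to go: {0,2,5} 3  {0,2,6} 3  {2,4,5} 3  {2,5,6} 6  {3,4,5} 1  {4,5,6} 3
  4 to go: {0,2,4,5} 6  {0,2,5,6} 12  {1,4,5,6} 3  {2,3,4,5} 4  {2,4,5,6} 12  {3,4,5,6} 4
  5 to go: {0,2,3,4,5} 10  {0,2,4,5,6} 30  {1,2,4,5,6} 15  {1,3,4,5,6} 7  {2,3,4,5,6} 20
  if 0:y drops first: 42 orders
  if 1:x drops first: 60 orders
  if 3:z drops first: 45 orders
heap linearizations: 147

147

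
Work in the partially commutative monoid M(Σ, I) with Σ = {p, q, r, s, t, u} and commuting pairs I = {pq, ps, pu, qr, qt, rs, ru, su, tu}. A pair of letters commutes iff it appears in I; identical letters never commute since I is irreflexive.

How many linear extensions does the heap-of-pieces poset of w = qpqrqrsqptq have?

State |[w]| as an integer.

drop 0:q onto floor
drop 1:p onto floor
drop 2:q onto {0:q}
drop 3:r onto {1:p}
drop 4:q onto {2:q}
drop 5:r onto {3:r}
drop 6:s onto {4:q}
drop 7:q onto {6:s}
drop 8:p onto {5:r}
drop 9:t onto {6:s, 8:p}
drop 10:q onto {7:q}
ground layer = {0:q, 1:p}
drop-orders for the pieces not yet dropped (sum over which currently-grounded one goes next):
  1 to go: {9} 1  {10} 1
  2 to go: {7,10} 1  {8,9} 1  {9,10} 2
  3 to go: {5,8,9} 1  {7,9,10} 3  {8,9,10} 3
  4 to go: {3,5,8,9} 1  {5,8,9,10} 4  {6,7,9,10} 3  {7,8,9,10} 6
  5 to go: {1,3,5,8,9} 1  {3,5,8,9,10} 5  {4,6,7,9,10} 3  {5,7,8,9,10} 10  {6,7,8,9,10} 9
  6 to go: {1,3,5,8,9,10} 6  {2,4,6,7,9,10} 3  {3,5,7,8,9,10} 15  {4,6,7,8,9,10} 12  {5,6,7,8,9,10} 19
  7 to go: {0,2,4,6,7,9,10} 3  {1,3,5,7,8,9,10} 21  {2,4,6,7,8,9,10} 15  {3,5,6,7,8,9,10} 34  {4,5,6,7,8,9,10} 31
  8 to go: {0,2,4,6,7,8,9,10} 18  {1,3,5,6,7,8,9,10} 55  {2,4,5,6,7,8,9,10} 46  {3,4,5,6,7,8,9,10} 65
  9 to go: {0,2,4,5,6,7,8,9,10} 64  {1,3,4,5,6,7,8,9,10} 120  {2,3,4,5,6,7,8,9,10} 111
  if 0:q drops first: 231 orders
  if 1:p drops first: 175 orders
heap linearizations: 406

406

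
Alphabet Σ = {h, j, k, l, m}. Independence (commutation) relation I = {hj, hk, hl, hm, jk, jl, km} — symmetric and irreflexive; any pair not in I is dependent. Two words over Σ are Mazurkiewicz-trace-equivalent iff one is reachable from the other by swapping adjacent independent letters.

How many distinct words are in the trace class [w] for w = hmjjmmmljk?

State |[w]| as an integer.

#0=h has no predecessor
#1=m has no predecessor
#2=j depends on [1:m]
#3=j depends on [2:j]
#4=m depends on [3:j]
#5=m depends on [4:m]
#6=m depends on [5:m]
#7=l depends on [6:m]
#8=j depends on [6:m]
#9=k depends on [7:l]
sources: [0:h, 1:m]
N(rest) = Σ N(rest − s) over sources s of rest; N(one piece) = 1:
  size 1 → [0]=1  [8]=1  [9]=1
  size 2 → [0,8]=2  [0,9]=2  [7,9]=1  [8,9]=2
  size 3 → [0,7,9]=3  [0,8,9]=6  [7,8,9]=3
  size 4 → [0,7,8,9]=12  [6,7,8,9]=3
  size 5 → [0,6,7,8,9]=15  [5,6,7,8,9]=3
  size 6 → [0,5,6,7,8,9]=18  [4,5,6,7,8,9]=3
  size 7 → [0,4,5,6,7,8,9]=21  [3,4,5,6,7,8,9]=3
  size 8 → [0,3,4,5,6,7,8,9]=24  [2,3,4,5,6,7,8,9]=3
  first=0(h) contributes 3
  first=1(m) contributes 27
|[w]| = 30

30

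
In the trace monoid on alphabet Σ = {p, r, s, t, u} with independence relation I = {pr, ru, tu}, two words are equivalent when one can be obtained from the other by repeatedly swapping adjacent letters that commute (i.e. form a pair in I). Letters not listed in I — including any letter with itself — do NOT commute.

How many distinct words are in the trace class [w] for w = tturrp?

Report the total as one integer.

0(t) covers ∅
1(t) covers 0:t
2(u) covers ∅
3(r) covers 1:t
4(r) covers 3:r
5(p) covers 1:t, 2:u
floor of heap: 0:t, 2:u
completions by unplaced set U, small U first (add the entries for U minus each lowest piece of U):
  |U|=1: {4}:1  {5}:1
  |U|=2: {2,5}:1  {3,4}:1  {4,5}:2
  |U|=3: {2,4,5}:3  {3,4,5}:3
  |U|=4: {1,3,4,5}:3  {2,3,4,5}:6
  start at 0(t): 9
  start at 2(u): 3
sum over floor = 12

12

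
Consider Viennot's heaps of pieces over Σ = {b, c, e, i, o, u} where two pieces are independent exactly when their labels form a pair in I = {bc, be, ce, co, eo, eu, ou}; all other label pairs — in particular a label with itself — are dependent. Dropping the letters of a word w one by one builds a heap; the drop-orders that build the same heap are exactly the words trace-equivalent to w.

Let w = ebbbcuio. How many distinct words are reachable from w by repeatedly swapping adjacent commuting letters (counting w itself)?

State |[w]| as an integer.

drop 0:e onto floor
drop 1:b onto floor
drop 2:b onto {1:b}
drop 3:b onto {2:b}
drop 4:c onto floor
drop 5:u onto {3:b, 4:c}
drop 6:i onto {0:e, 5:u}
drop 7:o onto {6:i}
ground layer = {0:e, 1:b, 4:c}
drop-orders for the pieces not yet dropped (sum over which currently-grounded one goes next):
  1 to go: {7} 1
  2 to go: {6,7} 1
  3 to go: {0,6,7} 1  {5,6,7} 1
  4 to go: {0,5,6,7} 2  {3,5,6,7} 1  {4,5,6,7} 1
  5 to go: {0,3,5,6,7} 3  {0,4,5,6,7} 3  {2,3,5,6,7} 1  {3,4,5,6,7} 2
  6 to go: {0,2,3,5,6,7} 4  {0,3,4,5,6,7} 8  {1,2,3,5,6,7} 1  {2,3,4,5,6,7} 3
  if 0:e drops first: 4 orders
  if 1:b drops first: 15 orders
  if 4:c drops first: 5 orders
heap linearizations: 24

24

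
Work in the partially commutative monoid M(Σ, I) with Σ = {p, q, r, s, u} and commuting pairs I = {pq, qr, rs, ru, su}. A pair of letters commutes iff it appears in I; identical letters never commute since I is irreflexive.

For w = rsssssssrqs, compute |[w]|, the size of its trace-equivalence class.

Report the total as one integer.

piece 0:r — minimal
piece 1:s — minimal
piece 2:s rests on {1:s}
piece 3:s rests on {2:s}
piece 4:s rests on {3:s}
piece 5:s rests on {4:s}
piece 6:s rests on {5:s}
piece 7:s rests on {6:s}
piece 8:r rests on {0:r}
piece 9:q rests on {7:s}
piece 10:s rests on {9:q}
minimal pieces: {0:r, 1:s}
ways to finish when only these pieces remain (= sum over removing one remaining piece with nothing left below it):
  1 left: {8}→1  {10}→1
  2 left: {0,8}→1  {8,10}→2  {9,10}→1
  3 left: {0,8,10}→3  {7,9,10}→1  {8,9,10}→3
  4 left: {0,8,9,10}→6  {6,7,9,10}→1  {7,8,9,10}→4
  5 left: {0,7,8,9,10}→10  {5,6,7,9,10}→1  {6,7,8,9,10}→5
  6 left: {0,6,7,8,9,10}→15  {4,5,6,7,9,10}→1  {5,6,7,8,9,10}→6
  7 left: {0,5,6,7,8,9,10}→21  {3,4,5,6,7,9,10}→1  {4,5,6,7,8,9,10}→7
  8 left: {0,4,5,6,7,8,9,10}→28  {2,3,4,5,6,7,9,10}→1  {3,4,5,6,7,8,9,10}→8
  9 left: {0,3,4,5,6,7,8,9,10}→36  {1,2,3,4,5,6,7,9,10}→1  {2,3,4,5,6,7,8,9,10}→9
  placing 0:r first → 10 extensions
  placing 1:s first → 45 extensions
total linear extensions = 55

55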